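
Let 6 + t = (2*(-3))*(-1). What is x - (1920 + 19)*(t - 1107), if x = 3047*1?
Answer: 2149520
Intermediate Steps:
t = 0 (t = -6 + (2*(-3))*(-1) = -6 - 6*(-1) = -6 + 6 = 0)
x = 3047
x - (1920 + 19)*(t - 1107) = 3047 - (1920 + 19)*(0 - 1107) = 3047 - 1939*(-1107) = 3047 - 1*(-2146473) = 3047 + 2146473 = 2149520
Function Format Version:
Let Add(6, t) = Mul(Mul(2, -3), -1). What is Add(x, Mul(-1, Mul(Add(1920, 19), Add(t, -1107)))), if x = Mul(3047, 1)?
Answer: 2149520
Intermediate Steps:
t = 0 (t = Add(-6, Mul(Mul(2, -3), -1)) = Add(-6, Mul(-6, -1)) = Add(-6, 6) = 0)
x = 3047
Add(x, Mul(-1, Mul(Add(1920, 19), Add(t, -1107)))) = Add(3047, Mul(-1, Mul(Add(1920, 19), Add(0, -1107)))) = Add(3047, Mul(-1, Mul(1939, -1107))) = Add(3047, Mul(-1, -2146473)) = Add(3047, 2146473) = 2149520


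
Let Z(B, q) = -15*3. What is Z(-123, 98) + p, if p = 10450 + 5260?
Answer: 15665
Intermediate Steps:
Z(B, q) = -45
p = 15710
Z(-123, 98) + p = -45 + 15710 = 15665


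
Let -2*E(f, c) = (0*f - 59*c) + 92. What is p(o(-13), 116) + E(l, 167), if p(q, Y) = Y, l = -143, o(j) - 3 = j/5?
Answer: 9993/2 ≈ 4996.5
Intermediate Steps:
o(j) = 3 + j/5
E(f, c) = -46 + 59*c/2 (E(f, c) = -((0*f - 59*c) + 92)/2 = -((0 - 59*c) + 92)/2 = -(-59*c + 92)/2 = -(92 - 59*c)/2 = -46 + 59*c/2)
p(o(-13), 116) + E(l, 167) = 116 + (-46 + (59/2)*167) = 116 + (-46 + 9853/2) = 116 + 9761/2 = 9993/2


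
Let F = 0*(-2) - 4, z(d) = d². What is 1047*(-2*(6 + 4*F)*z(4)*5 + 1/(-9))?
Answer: 5025251/3 ≈ 1.6751e+6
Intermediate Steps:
F = -4 (F = 0 - 4 = -4)
1047*(-2*(6 + 4*F)*z(4)*5 + 1/(-9)) = 1047*(-2*(6 + 4*(-4))*4²*5 + 1/(-9)) = 1047*(-2*(6 - 16)*16*5 - ⅑) = 1047*(-(-20)*16*5 - ⅑) = 1047*(-2*(-160)*5 - ⅑) = 1047*(320*5 - ⅑) = 1047*(1600 - ⅑) = 1047*(14399/9) = 5025251/3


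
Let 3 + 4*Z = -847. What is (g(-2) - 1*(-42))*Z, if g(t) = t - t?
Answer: -8925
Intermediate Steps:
g(t) = 0
Z = -425/2 (Z = -3/4 + (1/4)*(-847) = -3/4 - 847/4 = -425/2 ≈ -212.50)
(g(-2) - 1*(-42))*Z = (0 - 1*(-42))*(-425/2) = (0 + 42)*(-425/2) = 42*(-425/2) = -8925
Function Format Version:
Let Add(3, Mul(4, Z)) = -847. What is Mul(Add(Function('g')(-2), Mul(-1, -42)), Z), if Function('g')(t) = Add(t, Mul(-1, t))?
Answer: -8925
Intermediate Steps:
Function('g')(t) = 0
Z = Rational(-425, 2) (Z = Add(Rational(-3, 4), Mul(Rational(1, 4), -847)) = Add(Rational(-3, 4), Rational(-847, 4)) = Rational(-425, 2) ≈ -212.50)
Mul(Add(Function('g')(-2), Mul(-1, -42)), Z) = Mul(Add(0, Mul(-1, -42)), Rational(-425, 2)) = Mul(Add(0, 42), Rational(-425, 2)) = Mul(42, Rational(-425, 2)) = -8925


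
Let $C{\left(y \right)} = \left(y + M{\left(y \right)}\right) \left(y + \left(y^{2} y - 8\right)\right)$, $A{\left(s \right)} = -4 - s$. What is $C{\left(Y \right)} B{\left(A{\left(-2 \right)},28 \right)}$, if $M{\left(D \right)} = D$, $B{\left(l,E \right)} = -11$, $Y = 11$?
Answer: $-322828$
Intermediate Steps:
$C{\left(y \right)} = 2 y \left(-8 + y + y^{3}\right)$ ($C{\left(y \right)} = \left(y + y\right) \left(y + \left(y^{2} y - 8\right)\right) = 2 y \left(y + \left(y^{3} - 8\right)\right) = 2 y \left(y + \left(-8 + y^{3}\right)\right) = 2 y \left(-8 + y + y^{3}\right)$)
$C{\left(Y \right)} B{\left(A{\left(-2 \right)},28 \right)} = 2 \cdot 11 \left(-8 + 11 + 11^{3}\right) \left(-11\right) = 2 \cdot 11 \left(-8 + 11 + 1331\right) \left(-11\right) = 2 \cdot 11 \cdot 1334 \left(-11\right) = 29348 \left(-11\right) = -322828$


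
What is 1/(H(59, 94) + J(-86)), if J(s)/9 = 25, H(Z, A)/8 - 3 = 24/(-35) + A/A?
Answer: 35/8803 ≈ 0.0039759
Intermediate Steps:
H(Z, A) = 928/35 (H(Z, A) = 24 + 8*(24/(-35) + A/A) = 24 + 8*(24*(-1/35) + 1) = 24 + 8*(-24/35 + 1) = 24 + 8*(11/35) = 24 + 88/35 = 928/35)
J(s) = 225 (J(s) = 9*25 = 225)
1/(H(59, 94) + J(-86)) = 1/(928/35 + 225) = 1/(8803/35) = 35/8803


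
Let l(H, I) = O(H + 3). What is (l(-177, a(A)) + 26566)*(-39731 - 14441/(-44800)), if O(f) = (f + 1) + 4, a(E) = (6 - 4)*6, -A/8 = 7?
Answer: -6712132467789/6400 ≈ -1.0488e+9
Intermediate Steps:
A = -56 (A = -8*7 = -56)
a(E) = 12 (a(E) = 2*6 = 12)
O(f) = 5 + f (O(f) = (1 + f) + 4 = 5 + f)
l(H, I) = 8 + H (l(H, I) = 5 + (H + 3) = 5 + (3 + H) = 8 + H)
(l(-177, a(A)) + 26566)*(-39731 - 14441/(-44800)) = ((8 - 177) + 26566)*(-39731 - 14441/(-44800)) = (-169 + 26566)*(-39731 - 14441*(-1/44800)) = 26397*(-39731 + 2063/6400) = 26397*(-254276337/6400) = -6712132467789/6400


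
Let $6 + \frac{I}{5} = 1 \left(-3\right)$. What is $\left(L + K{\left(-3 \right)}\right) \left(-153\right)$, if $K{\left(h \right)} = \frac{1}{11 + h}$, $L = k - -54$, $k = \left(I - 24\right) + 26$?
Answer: $- \frac{13617}{8} \approx -1702.1$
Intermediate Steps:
$I = -45$ ($I = -30 + 5 \cdot 1 \left(-3\right) = -30 + 5 \left(-3\right) = -30 - 15 = -45$)
$k = -43$ ($k = \left(-45 - 24\right) + 26 = -69 + 26 = -43$)
$L = 11$ ($L = -43 - -54 = -43 + 54 = 11$)
$\left(L + K{\left(-3 \right)}\right) \left(-153\right) = \left(11 + \frac{1}{11 - 3}\right) \left(-153\right) = \left(11 + \frac{1}{8}\right) \left(-153\right) = \frac{89}{8} \left(-153\right) = - \frac{13617}{8}$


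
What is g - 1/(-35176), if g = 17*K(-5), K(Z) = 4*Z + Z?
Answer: -14949799/35176 ≈ -425.00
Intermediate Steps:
K(Z) = 5*Z
g = -425 (g = 17*(5*(-5)) = 17*(-25) = -425)
g - 1/(-35176) = -425 - 1/(-35176) = -425 - 1*(-1/35176) = -425 + 1/35176 = -14949799/35176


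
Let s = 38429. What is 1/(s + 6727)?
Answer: 1/45156 ≈ 2.2145e-5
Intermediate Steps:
1/(s + 6727) = 1/(38429 + 6727) = 1/45156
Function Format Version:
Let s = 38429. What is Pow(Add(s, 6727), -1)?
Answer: Rational(1, 45156) ≈ 2.2145e-5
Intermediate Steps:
Pow(Add(s, 6727), -1) = Pow(Add(38429, 6727), -1) = Pow(45156, -1) = Rational(1, 45156)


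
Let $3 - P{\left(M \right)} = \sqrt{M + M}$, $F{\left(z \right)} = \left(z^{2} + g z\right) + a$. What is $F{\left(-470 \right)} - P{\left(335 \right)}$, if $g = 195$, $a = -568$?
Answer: $128679 + \sqrt{670} \approx 1.287 \cdot 10^{5}$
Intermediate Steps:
$F{\left(z \right)} = -568 + z^{2} + 195 z$ ($F{\left(z \right)} = \left(z^{2} + 195 z\right) - 568 = -568 + z^{2} + 195 z$)
$P{\left(M \right)} = 3 - \sqrt{2} \sqrt{M}$ ($P{\left(M \right)} = 3 - \sqrt{M + M} = 3 - \sqrt{2 M} = 3 - \sqrt{2} \sqrt{M}$)
$F{\left(-470 \right)} - P{\left(335 \right)} = \left(-568 + \left(-470\right)^{2} + 195 \left(-470\right)\right) - \left(3 - \sqrt{2} \sqrt{335}\right) = \left(-568 + 220900 - 91650\right) - \left(3 - \sqrt{670}\right) = 128682 - \left(3 - \sqrt{670}\right) = 128679 + \sqrt{670}$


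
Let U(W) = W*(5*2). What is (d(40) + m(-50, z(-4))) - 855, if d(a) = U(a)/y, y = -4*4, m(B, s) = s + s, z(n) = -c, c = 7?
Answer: -894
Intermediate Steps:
z(n) = -7 (z(n) = -1*7 = -7)
U(W) = 10*W (U(W) = W*10 = 10*W)
m(B, s) = 2*s
y = -16
d(a) = -5*a/8 (d(a) = (10*a)/(-16) = (10*a)*(-1/16) = -5*a/8)
(d(40) + m(-50, z(-4))) - 855 = (-5/8*40 + 2*(-7)) - 855 = (-25 - 14) - 855 = -39 - 855 = -894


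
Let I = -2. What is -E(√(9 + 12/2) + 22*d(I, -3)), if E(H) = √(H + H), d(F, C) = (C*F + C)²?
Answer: -√(396 + 2*√15) ≈ -20.093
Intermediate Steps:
d(F, C) = (C + C*F)²
E(H) = √2*√H (E(H) = √(2*H) = √2*√H)
-E(√(9 + 12/2) + 22*d(I, -3)) = -√2*√(√(9 + 12/2) + 22*((-3)²*(1 - 2)²)) = -√2*√(√(9 + 12*(½)) + 22*(9*(-1)²)) = -√2*√(√(9 + 6) + 22*(9*1)) = -√2*√(√15 + 22*9) = -√2*√(√15 + 198) = -√2*√(198 + √15)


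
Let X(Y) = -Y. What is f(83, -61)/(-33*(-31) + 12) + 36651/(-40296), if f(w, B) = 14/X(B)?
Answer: -33527489/36870840 ≈ -0.90932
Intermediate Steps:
f(w, B) = -14/B (f(w, B) = 14/((-B)) = 14*(-1/B) = -14/B)
f(83, -61)/(-33*(-31) + 12) + 36651/(-40296) = (-14/(-61))/(-33*(-31) + 12) + 36651/(-40296) = (-14*(-1/61))/(1023 + 12) + 36651*(-1/40296) = (14/61)/1035 - 12217/13432 = (14/61)*(1/1035) - 12217/13432 = 14/63135 - 12217/13432 = -33527489/36870840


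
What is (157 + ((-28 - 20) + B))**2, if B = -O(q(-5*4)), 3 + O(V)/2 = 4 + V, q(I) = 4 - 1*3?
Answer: 11025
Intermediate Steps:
q(I) = 1 (q(I) = 4 - 3 = 1)
O(V) = 2 + 2*V (O(V) = -6 + 2*(4 + V) = -6 + (8 + 2*V) = 2 + 2*V)
B = -4 (B = -(2 + 2*1) = -(2 + 2) = -1*4 = -4)
(157 + ((-28 - 20) + B))**2 = (157 + ((-28 - 20) - 4))**2 = (157 + (-48 - 4))**2 = (157 - 52)**2 = 105**2 = 11025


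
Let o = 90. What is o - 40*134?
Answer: -5270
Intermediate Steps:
o - 40*134 = 90 - 40*134 = 90 - 5360 = -5270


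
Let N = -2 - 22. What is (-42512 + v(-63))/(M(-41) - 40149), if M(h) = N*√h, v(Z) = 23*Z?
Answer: 196110021/179107313 - 351688*I*√41/537321939 ≈ 1.0949 - 0.004191*I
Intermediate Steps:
N = -24
M(h) = -24*√h
(-42512 + v(-63))/(M(-41) - 40149) = (-42512 + 23*(-63))/(-24*I*√41 - 40149) = (-42512 - 1449)/(-24*I*√41 - 40149) = -43961/(-24*I*√41 - 40149) = -43961/(-40149 - 24*I*√41)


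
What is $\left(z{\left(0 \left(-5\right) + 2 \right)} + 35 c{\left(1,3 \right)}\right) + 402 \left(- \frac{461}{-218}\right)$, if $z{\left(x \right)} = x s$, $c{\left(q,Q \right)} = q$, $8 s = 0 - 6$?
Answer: $\frac{192625}{218} \approx 883.6$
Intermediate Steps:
$s = - \frac{3}{4}$ ($s = \frac{0 - 6}{8} = \frac{1}{8} \left(-6\right) = - \frac{3}{4} \approx -0.75$)
$z{\left(x \right)} = - \frac{3 x}{4}$ ($z{\left(x \right)} = x \left(- \frac{3}{4}\right) = - \frac{3 x}{4}$)
$\left(z{\left(0 \left(-5\right) + 2 \right)} + 35 c{\left(1,3 \right)}\right) + 402 \left(- \frac{461}{-218}\right) = \left(- \frac{3 \left(0 \left(-5\right) + 2\right)}{4} + 35 \cdot 1\right) + 402 \left(- \frac{461}{-218}\right) = \left(- \frac{3 \left(0 + 2\right)}{4} + 35\right) + 402 \left(\left(-461\right) \left(- \frac{1}{218}\right)\right) = \left(\left(- \frac{3}{4}\right) 2 + 35\right) + 402 \cdot \frac{461}{218} = \left(- \frac{3}{2} + 35\right) + \frac{92661}{109} = \frac{67}{2} + \frac{92661}{109} = \frac{192625}{218}$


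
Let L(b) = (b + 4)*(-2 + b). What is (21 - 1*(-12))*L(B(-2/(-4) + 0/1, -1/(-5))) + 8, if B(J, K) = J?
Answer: -859/4 ≈ -214.75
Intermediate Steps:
L(b) = (-2 + b)*(4 + b) (L(b) = (4 + b)*(-2 + b) = (-2 + b)*(4 + b))
(21 - 1*(-12))*L(B(-2/(-4) + 0/1, -1/(-5))) + 8 = (21 - 1*(-12))*(-8 + (-2/(-4) + 0/1)² + 2*(-2/(-4) + 0/1)) + 8 = (21 + 12)*(-8 + (-2*(-¼) + 0*1)² + 2*(-2*(-¼) + 0*1)) + 8 = 33*(-8 + (½ + 0)² + 2*(½ + 0)) + 8 = 33*(-8 + (½)² + 2*(½)) + 8 = 33*(-8 + ¼ + 1) + 8 = 33*(-27/4) + 8 = -891/4 + 8 = -859/4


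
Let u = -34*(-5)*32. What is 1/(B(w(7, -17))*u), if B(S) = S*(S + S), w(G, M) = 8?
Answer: 1/696320 ≈ 1.4361e-6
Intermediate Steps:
u = 5440 (u = 170*32 = 5440)
B(S) = 2*S² (B(S) = S*(2*S) = 2*S²)
1/(B(w(7, -17))*u) = 1/((2*8²)*5440) = (1/5440)/(2*64) = (1/5440)/128 = (1/128)*(1/5440) = 1/696320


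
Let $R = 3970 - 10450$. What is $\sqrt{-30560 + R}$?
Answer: $4 i \sqrt{2315} \approx 192.46 i$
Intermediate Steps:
$R = -6480$
$\sqrt{-30560 + R} = \sqrt{-30560 - 6480} = \sqrt{-37040} = 4 i \sqrt{2315}$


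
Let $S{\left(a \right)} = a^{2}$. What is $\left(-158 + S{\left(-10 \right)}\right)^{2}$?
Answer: $3364$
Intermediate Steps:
$\left(-158 + S{\left(-10 \right)}\right)^{2} = \left(-158 + \left(-10\right)^{2}\right)^{2} = \left(-158 + 100\right)^{2} = \left(-58\right)^{2} = 3364$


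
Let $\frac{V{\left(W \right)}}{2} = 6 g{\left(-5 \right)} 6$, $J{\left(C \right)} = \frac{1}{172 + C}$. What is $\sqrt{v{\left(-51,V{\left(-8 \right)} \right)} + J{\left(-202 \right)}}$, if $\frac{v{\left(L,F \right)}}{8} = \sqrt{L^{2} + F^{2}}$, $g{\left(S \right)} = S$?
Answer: $\frac{\sqrt{-30 + 21600 \sqrt{14689}}}{30} \approx 53.933$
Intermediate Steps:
$V{\left(W \right)} = -360$ ($V{\left(W \right)} = 2 \cdot 6 \left(-5\right) 6 = 2 \left(\left(-30\right) 6\right) = 2 \left(-180\right) = -360$)
$v{\left(L,F \right)} = 8 \sqrt{F^{2} + L^{2}}$ ($v{\left(L,F \right)} = 8 \sqrt{L^{2} + F^{2}} = 8 \sqrt{F^{2} + L^{2}}$)
$\sqrt{v{\left(-51,V{\left(-8 \right)} \right)} + J{\left(-202 \right)}} = \sqrt{8 \sqrt{\left(-360\right)^{2} + \left(-51\right)^{2}} + \frac{1}{172 - 202}} = \sqrt{8 \sqrt{129600 + 2601} + \frac{1}{-30}} = \sqrt{8 \sqrt{132201} - \frac{1}{30}} = \sqrt{8 \cdot 3 \sqrt{14689} - \frac{1}{30}} = \sqrt{24 \sqrt{14689} - \frac{1}{30}} = \sqrt{- \frac{1}{30} + 24 \sqrt{14689}}$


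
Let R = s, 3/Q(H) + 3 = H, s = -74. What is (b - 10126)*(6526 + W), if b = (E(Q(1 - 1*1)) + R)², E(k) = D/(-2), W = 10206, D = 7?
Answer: -68931657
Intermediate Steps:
Q(H) = 3/(-3 + H)
R = -74
E(k) = -7/2 (E(k) = 7/(-2) = 7*(-½) = -7/2)
b = 24025/4 (b = (-7/2 - 74)² = (-155/2)² = 24025/4 ≈ 6006.3)
(b - 10126)*(6526 + W) = (24025/4 - 10126)*(6526 + 10206) = -16479/4*16732 = -68931657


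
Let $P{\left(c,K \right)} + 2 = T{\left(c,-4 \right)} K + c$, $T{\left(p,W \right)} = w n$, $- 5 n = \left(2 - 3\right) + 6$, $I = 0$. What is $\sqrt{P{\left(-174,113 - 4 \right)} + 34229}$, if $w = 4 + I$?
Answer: $\sqrt{33617} \approx 183.35$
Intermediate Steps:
$w = 4$ ($w = 4 + 0 = 4$)
$n = -1$ ($n = - \frac{\left(2 - 3\right) + 6}{5} = - \frac{-1 + 6}{5} = \left(- \frac{1}{5}\right) 5 = -1$)
$T{\left(p,W \right)} = -4$ ($T{\left(p,W \right)} = 4 \left(-1\right) = -4$)
$P{\left(c,K \right)} = -2 + c - 4 K$ ($P{\left(c,K \right)} = -2 - \left(- c + 4 K\right) = -2 + c - 4 K$)
$\sqrt{P{\left(-174,113 - 4 \right)} + 34229} = \sqrt{\left(-2 - 174 - 4 \left(113 - 4\right)\right) + 34229} = \sqrt{\left(-2 - 174 - 436\right) + 34229} = \sqrt{-612 + 34229} = \sqrt{33617}$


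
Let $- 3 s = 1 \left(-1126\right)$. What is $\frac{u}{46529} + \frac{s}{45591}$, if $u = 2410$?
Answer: $\frac{7796216}{129875733} \approx 0.060028$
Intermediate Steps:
$s = \frac{1126}{3}$ ($s = - \frac{1 \left(-1126\right)}{3} = \left(- \frac{1}{3}\right) \left(-1126\right) = \frac{1126}{3} \approx 375.33$)
$\frac{u}{46529} + \frac{s}{45591} = \frac{2410}{46529} + \frac{1126}{3 \cdot 45591} = 2410 \cdot \frac{1}{46529} + \frac{1126}{3} \cdot \frac{1}{45591} = \frac{2410}{46529} + \frac{1126}{136773} = \frac{7796216}{129875733}$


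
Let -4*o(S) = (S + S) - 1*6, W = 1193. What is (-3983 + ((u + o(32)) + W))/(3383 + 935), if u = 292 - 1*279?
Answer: -5583/8636 ≈ -0.64648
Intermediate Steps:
o(S) = 3/2 - S/2 (o(S) = -((S + S) - 1*6)/4 = -(2*S - 6)/4 = -(-6 + 2*S)/4 = 3/2 - S/2)
u = 13 (u = 292 - 279 = 13)
(-3983 + ((u + o(32)) + W))/(3383 + 935) = (-3983 + ((13 + (3/2 - ½*32)) + 1193))/(3383 + 935) = (-3983 + ((13 + (3/2 - 16)) + 1193))/4318 = (-3983 + ((13 - 29/2) + 1193))*(1/4318) = (-3983 + (-3/2 + 1193))*(1/4318) = (-3983 + 2383/2)*(1/4318) = -5583/2*1/4318 = -5583/8636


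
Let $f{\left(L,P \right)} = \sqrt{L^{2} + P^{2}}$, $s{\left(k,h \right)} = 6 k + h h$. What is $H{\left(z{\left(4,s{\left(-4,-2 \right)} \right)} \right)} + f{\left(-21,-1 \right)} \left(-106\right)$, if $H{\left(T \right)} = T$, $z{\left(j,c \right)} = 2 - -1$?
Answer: $3 - 106 \sqrt{442} \approx -2225.5$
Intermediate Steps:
$s{\left(k,h \right)} = h^{2} + 6 k$ ($s{\left(k,h \right)} = 6 k + h^{2} = h^{2} + 6 k$)
$z{\left(j,c \right)} = 3$ ($z{\left(j,c \right)} = 2 + 1 = 3$)
$H{\left(z{\left(4,s{\left(-4,-2 \right)} \right)} \right)} + f{\left(-21,-1 \right)} \left(-106\right) = 3 + \sqrt{\left(-21\right)^{2} + \left(-1\right)^{2}} \left(-106\right) = 3 + \sqrt{441 + 1} \left(-106\right) = 3 + \sqrt{442} \left(-106\right) = 3 - 106 \sqrt{442}$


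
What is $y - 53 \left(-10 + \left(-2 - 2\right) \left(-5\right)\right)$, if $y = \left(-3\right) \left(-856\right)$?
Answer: $2038$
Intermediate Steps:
$y = 2568$
$y - 53 \left(-10 + \left(-2 - 2\right) \left(-5\right)\right) = 2568 - 53 \left(-10 + \left(-2 - 2\right) \left(-5\right)\right) = 2568 - 53 \left(-10 - -20\right) = 2568 - 53 \left(-10 + 20\right) = 2568 - 53 \cdot 10 = 2568 - 530 = 2038$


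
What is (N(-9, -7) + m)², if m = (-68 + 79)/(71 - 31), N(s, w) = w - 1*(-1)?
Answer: 52441/1600 ≈ 32.776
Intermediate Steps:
N(s, w) = 1 + w (N(s, w) = w + 1 = 1 + w)
m = 11/40 ≈ 0.27500
(N(-9, -7) + m)² = ((1 - 7) + 11/40)² = (-6 + 11/40)² = (-229/40)² = 52441/1600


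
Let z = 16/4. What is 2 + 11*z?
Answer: 46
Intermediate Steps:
z = 4 (z = 16*(1/4) = 4)
2 + 11*z = 2 + 11*4 = 2 + 44 = 46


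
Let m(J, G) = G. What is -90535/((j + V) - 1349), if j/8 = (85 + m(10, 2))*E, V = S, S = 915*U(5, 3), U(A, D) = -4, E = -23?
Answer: 90535/21017 ≈ 4.3077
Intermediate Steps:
S = -3660 (S = 915*(-4) = -3660)
V = -3660
j = -16008 (j = 8*((85 + 2)*(-23)) = 8*(87*(-23)) = 8*(-2001) = -16008)
-90535/((j + V) - 1349) = -90535/((-16008 - 3660) - 1349) = -90535/(-19668 - 1349) = -90535/(-21017) = -90535*(-1/21017) = 90535/21017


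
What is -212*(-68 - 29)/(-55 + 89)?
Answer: 10282/17 ≈ 604.82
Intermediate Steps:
-212*(-68 - 29)/(-55 + 89) = -(-20564)/34 = -212*(-97/34) = 10282/17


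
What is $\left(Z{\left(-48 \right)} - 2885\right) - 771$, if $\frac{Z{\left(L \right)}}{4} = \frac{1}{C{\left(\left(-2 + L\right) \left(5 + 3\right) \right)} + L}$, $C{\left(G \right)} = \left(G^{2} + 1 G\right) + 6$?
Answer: $- \frac{291672022}{79779} \approx -3656.0$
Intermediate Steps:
$C{\left(G \right)} = 6 + G + G^{2}$ ($C{\left(G \right)} = \left(G^{2} + G\right) + 6 = \left(G + G^{2}\right) + 6 = 6 + G + G^{2}$)
$Z{\left(L \right)} = \frac{4}{-10 + \left(-16 + 8 L\right)^{2} + 9 L}$ ($Z{\left(L \right)} = \frac{4}{\left(6 + \left(-2 + L\right) \left(5 + 3\right) + \left(\left(-2 + L\right) \left(5 + 3\right)\right)^{2}\right) + L} = \frac{4}{\left(6 + \left(-2 + L\right) 8 + \left(\left(-2 + L\right) 8\right)^{2}\right) + L} = \frac{4}{\left(6 + \left(-16 + 8 L\right) + \left(-16 + 8 L\right)^{2}\right) + L} = \frac{4}{\left(-10 + \left(-16 + 8 L\right)^{2} + 8 L\right) + L} = \frac{4}{-10 + \left(-16 + 8 L\right)^{2} + 9 L}$)
$\left(Z{\left(-48 \right)} - 2885\right) - 771 = \left(\frac{4}{246 - -11856 + 64 \left(-48\right)^{2}} - 2885\right) - 771 = \left(\frac{4}{246 + 11856 + 64 \cdot 2304} - 2885\right) - 771 = \left(\frac{4}{246 + 11856 + 147456} - 2885\right) - 771 = \left(\frac{4}{159558} - 2885\right) - 771 = \left(4 \cdot \frac{1}{159558} - 2885\right) - 771 = \left(\frac{2}{79779} - 2885\right) - 771 = - \frac{230162413}{79779} - 771 = - \frac{291672022}{79779}$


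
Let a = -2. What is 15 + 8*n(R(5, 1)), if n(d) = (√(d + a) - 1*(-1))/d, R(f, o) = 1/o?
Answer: 23 + 8*I ≈ 23.0 + 8.0*I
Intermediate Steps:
n(d) = (1 + √(-2 + d))/d (n(d) = (√(d - 2) - 1*(-1))/d = (√(-2 + d) + 1)/d = (1 + √(-2 + d))/d)
15 + 8*n(R(5, 1)) = 15 + 8*((1 + √(-2 + 1/1))/(1/1)) = 15 + 8*((1 + √(-2 + 1))/1) = 15 + 8*(1*(1 + √(-1))) = 15 + 8*(1*(1 + I)) = 15 + 8*(1 + I) = 15 + (8 + 8*I) = 23 + 8*I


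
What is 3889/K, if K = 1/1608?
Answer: 6253512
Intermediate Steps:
K = 1/1608 ≈ 0.00062189
3889/K = 3889/(1/1608) = 3889*1608 = 6253512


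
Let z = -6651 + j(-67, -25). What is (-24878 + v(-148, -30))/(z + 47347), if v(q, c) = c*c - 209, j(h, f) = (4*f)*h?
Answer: -24187/47396 ≈ -0.51032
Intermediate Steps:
j(h, f) = 4*f*h
z = 49 (z = -6651 + 4*(-25)*(-67) = -6651 + 6700 = 49)
v(q, c) = -209 + c² (v(q, c) = c² - 209 = -209 + c²)
(-24878 + v(-148, -30))/(z + 47347) = (-24878 + (-209 + (-30)²))/(49 + 47347) = (-24878 + (-209 + 900))/47396 = (-24878 + 691)*(1/47396) = -24187*1/47396 = -24187/47396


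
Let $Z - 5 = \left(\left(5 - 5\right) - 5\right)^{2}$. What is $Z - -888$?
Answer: $918$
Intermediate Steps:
$Z = 30$ ($Z = 5 + \left(\left(5 - 5\right) - 5\right)^{2} = 5 + \left(0 - 5\right)^{2} = 5 + \left(-5\right)^{2} = 5 + 25 = 30$)
$Z - -888 = 30 - -888 = 30 + 888 = 918$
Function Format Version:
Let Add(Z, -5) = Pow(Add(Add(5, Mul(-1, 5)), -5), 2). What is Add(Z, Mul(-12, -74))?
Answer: 918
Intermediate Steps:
Z = 30 (Z = Add(5, Pow(Add(Add(5, Mul(-1, 5)), -5), 2)) = Add(5, Pow(Add(Add(5, -5), -5), 2)) = Add(5, Pow(Add(0, -5), 2)) = Add(5, Pow(-5, 2)) = Add(5, 25) = 30)
Add(Z, Mul(-12, -74)) = Add(30, Mul(-12, -74)) = Add(30, 888) = 918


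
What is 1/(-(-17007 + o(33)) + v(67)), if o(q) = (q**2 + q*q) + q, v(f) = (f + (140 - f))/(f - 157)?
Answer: 9/133150 ≈ 6.7593e-5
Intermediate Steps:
v(f) = 140/(-157 + f)
o(q) = q + 2*q**2 (o(q) = (q**2 + q**2) + q = 2*q**2 + q = q + 2*q**2)
1/(-(-17007 + o(33)) + v(67)) = 1/(-(-17007 + 33*(1 + 2*33)) + 140/(-157 + 67)) = 1/(-(-17007 + 33*(1 + 66)) + 140/(-90)) = 1/(-(-17007 + 33*67) + 140*(-1/90)) = 1/(-(-17007 + 2211) - 14/9) = 1/(-1*(-14796) - 14/9) = 1/(14796 - 14/9) = 1/(133150/9) = 9/133150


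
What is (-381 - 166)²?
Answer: 299209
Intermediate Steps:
(-381 - 166)² = (-547)² = 299209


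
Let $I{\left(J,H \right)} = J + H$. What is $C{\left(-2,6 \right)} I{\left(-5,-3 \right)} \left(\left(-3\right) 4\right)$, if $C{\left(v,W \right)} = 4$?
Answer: $384$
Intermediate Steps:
$I{\left(J,H \right)} = H + J$
$C{\left(-2,6 \right)} I{\left(-5,-3 \right)} \left(\left(-3\right) 4\right) = 4 \left(-3 - 5\right) \left(\left(-3\right) 4\right) = 4 \left(-8\right) \left(-12\right) = \left(-32\right) \left(-12\right) = 384$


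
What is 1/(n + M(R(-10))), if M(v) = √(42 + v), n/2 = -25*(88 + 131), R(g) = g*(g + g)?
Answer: -5475/59951129 - 11*√2/119902258 ≈ -9.1454e-5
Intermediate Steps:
R(g) = 2*g² (R(g) = g*(2*g) = 2*g²)
n = -10950 (n = 2*(-25*(88 + 131)) = 2*(-25*219) = 2*(-5475) = -10950)
1/(n + M(R(-10))) = 1/(-10950 + √(42 + 2*(-10)²)) = 1/(-10950 + √(42 + 2*100)) = 1/(-10950 + √(42 + 200)) = 1/(-10950 + √242) = 1/(-10950 + 11*√2)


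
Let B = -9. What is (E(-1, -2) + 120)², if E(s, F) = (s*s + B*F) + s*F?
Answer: 19881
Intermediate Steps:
E(s, F) = s² - 9*F + F*s (E(s, F) = (s*s - 9*F) + s*F = (s² - 9*F) + F*s = s² - 9*F + F*s)
(E(-1, -2) + 120)² = (((-1)² - 9*(-2) - 2*(-1)) + 120)² = ((1 + 18 + 2) + 120)² = (21 + 120)² = 141² = 19881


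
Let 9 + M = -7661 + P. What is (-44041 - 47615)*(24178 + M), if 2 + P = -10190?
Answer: -578899296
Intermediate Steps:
P = -10192 (P = -2 - 10190 = -10192)
M = -17862 (M = -9 + (-7661 - 10192) = -9 - 17853 = -17862)
(-44041 - 47615)*(24178 + M) = (-44041 - 47615)*(24178 - 17862) = -91656*6316 = -578899296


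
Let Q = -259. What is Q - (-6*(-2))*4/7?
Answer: -1861/7 ≈ -265.86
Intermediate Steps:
Q - (-6*(-2))*4/7 = -259 - (-6*(-2))*4/7 = -259 - 12*4*(1/7) = -259 - 12*4/7 = -259 - 1*48/7 = -259 - 48/7 = -1861/7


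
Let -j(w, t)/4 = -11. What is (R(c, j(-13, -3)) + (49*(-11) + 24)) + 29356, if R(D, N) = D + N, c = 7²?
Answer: 28934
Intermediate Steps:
j(w, t) = 44 (j(w, t) = -4*(-11) = 44)
c = 49
(R(c, j(-13, -3)) + (49*(-11) + 24)) + 29356 = ((49 + 44) + (49*(-11) + 24)) + 29356 = (93 + (-539 + 24)) + 29356 = (93 - 515) + 29356 = -422 + 29356 = 28934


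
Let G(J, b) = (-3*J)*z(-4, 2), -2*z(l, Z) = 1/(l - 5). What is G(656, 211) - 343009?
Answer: -1029355/3 ≈ -3.4312e+5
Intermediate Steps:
z(l, Z) = -1/(2*(-5 + l)) (z(l, Z) = -1/(2*(l - 5)) = -1/(2*(-5 + l)))
G(J, b) = -J/6 (G(J, b) = (-3*J)*(-1/(-10 + 2*(-4))) = (-3*J)*(-1/(-10 - 8)) = (-3*J)*(-1/(-18)) = (-3*J)*(-1*(-1/18)) = -3*J*(1/18) = -J/6)
G(656, 211) - 343009 = -⅙*656 - 343009 = -328/3 - 343009 = -1029355/3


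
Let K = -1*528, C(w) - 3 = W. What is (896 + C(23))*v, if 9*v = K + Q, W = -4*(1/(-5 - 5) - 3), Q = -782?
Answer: -397978/3 ≈ -1.3266e+5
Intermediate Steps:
W = 62/5 (W = -4*(1/(-10) - 3) = -4*(-1/10 - 3) = -4*(-31/10) = 62/5 ≈ 12.400)
C(w) = 77/5 (C(w) = 3 + 62/5 = 77/5)
K = -528
v = -1310/9 (v = (-528 - 782)/9 = (1/9)*(-1310) = -1310/9 ≈ -145.56)
(896 + C(23))*v = (896 + 77/5)*(-1310/9) = (4557/5)*(-1310/9) = -397978/3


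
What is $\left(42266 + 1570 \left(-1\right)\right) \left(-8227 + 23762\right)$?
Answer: $632212360$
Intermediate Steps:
$\left(42266 + 1570 \left(-1\right)\right) \left(-8227 + 23762\right) = \left(42266 - 1570\right) 15535 = 40696 \cdot 15535 = 632212360$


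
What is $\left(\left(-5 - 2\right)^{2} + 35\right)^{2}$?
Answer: $7056$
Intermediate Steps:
$\left(\left(-5 - 2\right)^{2} + 35\right)^{2} = \left(\left(-7\right)^{2} + 35\right)^{2} = \left(49 + 35\right)^{2} = 84^{2} = 7056$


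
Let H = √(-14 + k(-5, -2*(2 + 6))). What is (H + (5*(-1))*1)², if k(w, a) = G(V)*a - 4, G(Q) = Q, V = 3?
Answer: (5 - I*√66)² ≈ -41.0 - 81.24*I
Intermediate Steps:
k(w, a) = -4 + 3*a (k(w, a) = 3*a - 4 = -4 + 3*a)
H = I*√66 (H = √(-14 + (-4 + 3*(-2*(2 + 6)))) = √(-14 + (-4 + 3*(-2*8))) = √(-14 + (-4 + 3*(-16))) = √(-14 + (-4 - 48)) = √(-14 - 52) = √(-66) = I*√66 ≈ 8.124*I)
(H + (5*(-1))*1)² = (I*√66 + (5*(-1))*1)² = (I*√66 - 5*1)² = (I*√66 - 5)² = (-5 + I*√66)²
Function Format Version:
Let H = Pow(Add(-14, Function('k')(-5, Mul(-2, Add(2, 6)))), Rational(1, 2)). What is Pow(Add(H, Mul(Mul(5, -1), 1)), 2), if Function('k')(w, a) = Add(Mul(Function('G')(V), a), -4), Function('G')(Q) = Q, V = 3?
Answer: Pow(Add(5, Mul(-1, I, Pow(66, Rational(1, 2)))), 2) ≈ Add(-41.000, Mul(-81.240, I))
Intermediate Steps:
Function('k')(w, a) = Add(-4, Mul(3, a)) (Function('k')(w, a) = Add(Mul(3, a), -4) = Add(-4, Mul(3, a)))
H = Mul(I, Pow(66, Rational(1, 2))) (H = Pow(Add(-14, Add(-4, Mul(3, Mul(-2, Add(2, 6))))), Rational(1, 2)) = Pow(Add(-14, Add(-4, Mul(3, Mul(-2, 8)))), Rational(1, 2)) = Pow(Add(-14, Add(-4, Mul(3, -16))), Rational(1, 2)) = Pow(Add(-14, Add(-4, -48)), Rational(1, 2)) = Pow(Add(-14, -52), Rational(1, 2)) = Pow(-66, Rational(1, 2)) = Mul(I, Pow(66, Rational(1, 2))) ≈ Mul(8.1240, I))
Pow(Add(H, Mul(Mul(5, -1), 1)), 2) = Pow(Add(Mul(I, Pow(66, Rational(1, 2))), Mul(Mul(5, -1), 1)), 2) = Pow(Add(Mul(I, Pow(66, Rational(1, 2))), Mul(-5, 1)), 2) = Pow(Add(Mul(I, Pow(66, Rational(1, 2))), -5), 2) = Pow(Add(-5, Mul(I, Pow(66, Rational(1, 2)))), 2)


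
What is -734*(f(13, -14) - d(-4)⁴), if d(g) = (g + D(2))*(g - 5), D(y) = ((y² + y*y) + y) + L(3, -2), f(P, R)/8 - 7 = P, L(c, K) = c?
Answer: 31596175774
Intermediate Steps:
f(P, R) = 56 + 8*P
D(y) = 3 + y + 2*y² (D(y) = ((y² + y*y) + y) + 3 = ((y² + y²) + y) + 3 = (2*y² + y) + 3 = (y + 2*y²) + 3 = 3 + y + 2*y²)
d(g) = (-5 + g)*(13 + g) (d(g) = (g + (3 + 2 + 2*2²))*(g - 5) = (g + (3 + 2 + 2*4))*(-5 + g) = (g + (3 + 2 + 8))*(-5 + g) = (g + 13)*(-5 + g) = (13 + g)*(-5 + g) = (-5 + g)*(13 + g))
-734*(f(13, -14) - d(-4)⁴) = -734*((56 + 8*13) - (-65 + (-4)² + 8*(-4))⁴) = -734*((56 + 104) - (-65 + 16 - 32)⁴) = -734*(160 - 1*(-81)⁴) = -734*(160 - 1*43046721) = -734*(160 - 43046721) = -734*(-43046561) = 31596175774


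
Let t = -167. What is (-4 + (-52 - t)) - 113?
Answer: -2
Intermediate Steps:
(-4 + (-52 - t)) - 113 = (-4 + (-52 - 1*(-167))) - 113 = (-4 + (-52 + 167)) - 113 = (-4 + 115) - 113 = 111 - 113 = -2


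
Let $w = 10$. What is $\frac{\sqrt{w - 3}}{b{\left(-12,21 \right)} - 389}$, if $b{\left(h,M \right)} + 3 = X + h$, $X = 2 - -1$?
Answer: $- \frac{\sqrt{7}}{401} \approx -0.0065979$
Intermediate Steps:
$X = 3$ ($X = 2 + 1 = 3$)
$b{\left(h,M \right)} = h$ ($b{\left(h,M \right)} = -3 + \left(3 + h\right) = h$)
$\frac{\sqrt{w - 3}}{b{\left(-12,21 \right)} - 389} = \frac{\sqrt{10 - 3}}{-12 - 389} = \frac{\sqrt{7}}{-401} = - \frac{\sqrt{7}}{401}$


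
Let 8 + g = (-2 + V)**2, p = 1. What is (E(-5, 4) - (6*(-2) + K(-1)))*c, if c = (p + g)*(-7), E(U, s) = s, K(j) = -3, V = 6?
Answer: -1197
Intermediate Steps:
g = 8 (g = -8 + (-2 + 6)**2 = -8 + 4**2 = -8 + 16 = 8)
c = -63 (c = (1 + 8)*(-7) = 9*(-7) = -63)
(E(-5, 4) - (6*(-2) + K(-1)))*c = (4 - (6*(-2) - 3))*(-63) = (4 - (-12 - 3))*(-63) = (4 - 1*(-15))*(-63) = (4 + 15)*(-63) = 19*(-63) = -1197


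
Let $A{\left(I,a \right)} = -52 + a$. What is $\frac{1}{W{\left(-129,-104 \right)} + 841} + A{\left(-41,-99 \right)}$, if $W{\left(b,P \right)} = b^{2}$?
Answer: $- \frac{2639781}{17482} \approx -151.0$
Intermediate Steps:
$\frac{1}{W{\left(-129,-104 \right)} + 841} + A{\left(-41,-99 \right)} = \frac{1}{\left(-129\right)^{2} + 841} - 151 = \frac{1}{16641 + 841} - 151 = \frac{1}{17482} - 151 = - \frac{2639781}{17482}$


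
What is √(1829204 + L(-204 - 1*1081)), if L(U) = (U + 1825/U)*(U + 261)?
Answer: 2*√51955766869/257 ≈ 1773.8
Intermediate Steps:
L(U) = (261 + U)*(U + 1825/U) (L(U) = (U + 1825/U)*(261 + U) = (261 + U)*(U + 1825/U))
√(1829204 + L(-204 - 1*1081)) = √(1829204 + (1825 + (-204 - 1*1081)² + 261*(-204 - 1*1081) + 476325/(-204 - 1*1081))) = √(1829204 + (1825 + (-204 - 1081)² + 261*(-204 - 1081) + 476325/(-204 - 1081))) = √(1829204 + (1825 + (-1285)² + 261*(-1285) + 476325/(-1285))) = √(1829204 + (1825 + 1651225 - 335385 + 476325*(-1/1285))) = √(1829204 + (1825 + 1651225 - 335385 - 95265/257)) = √(1829204 + 338544640/257) = √(808650068/257) = 2*√51955766869/257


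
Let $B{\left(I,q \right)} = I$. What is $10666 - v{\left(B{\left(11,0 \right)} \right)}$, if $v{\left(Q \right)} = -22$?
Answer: $10688$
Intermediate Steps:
$10666 - v{\left(B{\left(11,0 \right)} \right)} = 10666 - -22 = 10666 + 22 = 10688$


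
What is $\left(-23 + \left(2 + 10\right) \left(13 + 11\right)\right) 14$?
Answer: $3710$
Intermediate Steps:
$\left(-23 + \left(2 + 10\right) \left(13 + 11\right)\right) 14 = \left(-23 + 12 \cdot 24\right) 14 = \left(-23 + 288\right) 14 = 265 \cdot 14 = 3710$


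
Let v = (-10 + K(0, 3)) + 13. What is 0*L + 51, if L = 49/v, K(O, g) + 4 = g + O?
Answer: 51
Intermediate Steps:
K(O, g) = -4 + O + g (K(O, g) = -4 + (g + O) = -4 + (O + g) = -4 + O + g)
v = 2 (v = (-10 + (-4 + 0 + 3)) + 13 = (-10 - 1) + 13 = -11 + 13 = 2)
L = 49/2 ≈ 24.500
0*L + 51 = 0*(49/2) + 51 = 0 + 51 = 51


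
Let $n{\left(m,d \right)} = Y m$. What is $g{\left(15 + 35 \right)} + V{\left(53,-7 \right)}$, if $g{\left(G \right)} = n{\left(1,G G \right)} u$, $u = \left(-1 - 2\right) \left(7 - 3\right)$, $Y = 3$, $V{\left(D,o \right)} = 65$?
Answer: $29$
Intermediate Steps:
$n{\left(m,d \right)} = 3 m$
$u = -12$ ($u = \left(-3\right) 4 = -12$)
$g{\left(G \right)} = -36$ ($g{\left(G \right)} = 3 \cdot 1 \left(-12\right) = 3 \left(-12\right) = -36$)
$g{\left(15 + 35 \right)} + V{\left(53,-7 \right)} = -36 + 65 = 29$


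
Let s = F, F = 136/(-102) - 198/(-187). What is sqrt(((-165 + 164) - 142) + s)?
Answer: I*sqrt(372657)/51 ≈ 11.97*I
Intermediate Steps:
F = -14/51 (F = 136*(-1/102) - 198*(-1/187) = -4/3 + 18/17 = -14/51 ≈ -0.27451)
s = -14/51 ≈ -0.27451
sqrt(((-165 + 164) - 142) + s) = sqrt(((-165 + 164) - 142) - 14/51) = sqrt((-1 - 142) - 14/51) = sqrt(-143 - 14/51) = sqrt(-7307/51) = I*sqrt(372657)/51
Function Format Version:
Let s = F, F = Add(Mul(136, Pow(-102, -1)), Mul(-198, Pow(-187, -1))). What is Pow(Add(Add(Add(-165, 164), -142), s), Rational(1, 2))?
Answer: Mul(Rational(1, 51), I, Pow(372657, Rational(1, 2))) ≈ Mul(11.970, I)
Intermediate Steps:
F = Rational(-14, 51) (F = Add(Mul(136, Rational(-1, 102)), Mul(-198, Rational(-1, 187))) = Add(Rational(-4, 3), Rational(18, 17)) = Rational(-14, 51) ≈ -0.27451)
s = Rational(-14, 51) ≈ -0.27451
Pow(Add(Add(Add(-165, 164), -142), s), Rational(1, 2)) = Pow(Add(Add(Add(-165, 164), -142), Rational(-14, 51)), Rational(1, 2)) = Pow(Add(Add(-1, -142), Rational(-14, 51)), Rational(1, 2)) = Pow(Add(-143, Rational(-14, 51)), Rational(1, 2)) = Pow(Rational(-7307, 51), Rational(1, 2)) = Mul(Rational(1, 51), I, Pow(372657, Rational(1, 2)))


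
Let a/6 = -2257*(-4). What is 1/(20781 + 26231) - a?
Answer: -2546546015/47012 ≈ -54168.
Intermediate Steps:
a = 54168 (a = 6*(-2257*(-4)) = 6*9028 = 54168)
1/(20781 + 26231) - a = 1/(20781 + 26231) - 1*54168 = 1/47012 - 54168 = -2546546015/47012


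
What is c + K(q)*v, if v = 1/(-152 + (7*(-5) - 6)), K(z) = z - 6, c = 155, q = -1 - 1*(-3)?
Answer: 29919/193 ≈ 155.02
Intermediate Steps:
q = 2 (q = -1 + 3 = 2)
K(z) = -6 + z
v = -1/193 (v = 1/(-152 + (-35 - 6)) = 1/(-152 - 41) = 1/(-193) = -1/193 ≈ -0.0051813)
c + K(q)*v = 155 + (-6 + 2)*(-1/193) = 155 - 4*(-1/193) = 155 + 4/193 = 29919/193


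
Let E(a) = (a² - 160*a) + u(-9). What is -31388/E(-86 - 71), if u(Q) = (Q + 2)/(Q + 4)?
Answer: -39235/62213 ≈ -0.63066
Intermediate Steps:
u(Q) = (2 + Q)/(4 + Q)
E(a) = 7/5 + a² - 160*a (E(a) = (a² - 160*a) + (2 - 9)/(4 - 9) = (a² - 160*a) - 7/(-5) = (a² - 160*a) - ⅕*(-7) = (a² - 160*a) + 7/5 = 7/5 + a² - 160*a)
-31388/E(-86 - 71) = -31388/(7/5 + (-86 - 71)² - 160*(-86 - 71)) = -31388/(7/5 + (-157)² - 160*(-157)) = -31388/(7/5 + 24649 + 25120) = -31388/248852/5 = -31388*5/248852 = -39235/62213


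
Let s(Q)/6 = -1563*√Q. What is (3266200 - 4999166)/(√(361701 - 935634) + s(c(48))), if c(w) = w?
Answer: 1732966/(37512*√3 - I*√573933) ≈ 26.669 + 0.31096*I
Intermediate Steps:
s(Q) = -9378*√Q (s(Q) = 6*(-1563*√Q) = -9378*√Q)
(3266200 - 4999166)/(√(361701 - 935634) + s(c(48))) = (3266200 - 4999166)/(√(361701 - 935634) - 37512*√3) = -1732966/(√(-573933) - 37512*√3) = -1732966/(I*√573933 - 37512*√3) = -1732966/(-37512*√3 + I*√573933)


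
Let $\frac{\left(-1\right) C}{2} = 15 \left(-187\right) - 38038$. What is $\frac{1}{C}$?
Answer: $\frac{1}{81686} \approx 1.2242 \cdot 10^{-5}$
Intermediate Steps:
$C = 81686$ ($C = - 2 \left(15 \left(-187\right) - 38038\right) = - 2 \left(-2805 - 38038\right) = \left(-2\right) \left(-40843\right) = 81686$)
$\frac{1}{C} = \frac{1}{81686}$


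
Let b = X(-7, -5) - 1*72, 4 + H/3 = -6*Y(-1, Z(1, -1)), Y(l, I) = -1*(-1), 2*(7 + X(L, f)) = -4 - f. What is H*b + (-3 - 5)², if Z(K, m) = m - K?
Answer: 2419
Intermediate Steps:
X(L, f) = -9 - f/2 (X(L, f) = -7 + (-4 - f)/2 = -7 + (-2 - f/2) = -9 - f/2)
Y(l, I) = 1
H = -30 (H = -12 + 3*(-6*1) = -12 + 3*(-6) = -12 - 18 = -30)
b = -157/2 (b = (-9 - ½*(-5)) - 1*72 = (-9 + 5/2) - 72 = -13/2 - 72 = -157/2 ≈ -78.500)
H*b + (-3 - 5)² = -30*(-157/2) + (-3 - 5)² = 2355 + (-8)² = 2355 + 64 = 2419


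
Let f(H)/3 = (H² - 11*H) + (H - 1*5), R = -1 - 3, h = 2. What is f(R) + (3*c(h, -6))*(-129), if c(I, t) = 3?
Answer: -1008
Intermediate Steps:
R = -4
f(H) = -15 - 30*H + 3*H² (f(H) = 3*((H² - 11*H) + (H - 1*5)) = 3*((H² - 11*H) + (H - 5)) = 3*((H² - 11*H) + (-5 + H)) = 3*(-5 + H² - 10*H) = -15 - 30*H + 3*H²)
f(R) + (3*c(h, -6))*(-129) = (-15 - 30*(-4) + 3*(-4)²) + (3*3)*(-129) = (-15 + 120 + 3*16) + 9*(-129) = (-15 + 120 + 48) - 1161 = 153 - 1161 = -1008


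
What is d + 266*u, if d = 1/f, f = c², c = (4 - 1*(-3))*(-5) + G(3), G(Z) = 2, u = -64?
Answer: -18539135/1089 ≈ -17024.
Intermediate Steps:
c = -33 (c = (4 - 1*(-3))*(-5) + 2 = (4 + 3)*(-5) + 2 = 7*(-5) + 2 = -35 + 2 = -33)
f = 1089 (f = (-33)² = 1089)
d = 1/1089 ≈ 0.00091827
d + 266*u = 1/1089 + 266*(-64) = 1/1089 - 17024 = -18539135/1089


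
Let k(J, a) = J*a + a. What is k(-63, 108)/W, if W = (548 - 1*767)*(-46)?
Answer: -1116/1679 ≈ -0.66468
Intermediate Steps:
k(J, a) = a + J*a
W = 10074 (W = (548 - 767)*(-46) = -219*(-46) = 10074)
k(-63, 108)/W = (108*(1 - 63))/10074 = (108*(-62))*(1/10074) = -6696*1/10074 = -1116/1679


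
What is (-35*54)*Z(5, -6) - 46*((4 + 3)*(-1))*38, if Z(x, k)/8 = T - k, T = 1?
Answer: -93604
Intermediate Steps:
Z(x, k) = 8 - 8*k (Z(x, k) = 8*(1 - k) = 8 - 8*k)
(-35*54)*Z(5, -6) - 46*((4 + 3)*(-1))*38 = (-35*54)*(8 - 8*(-6)) - 46*((4 + 3)*(-1))*38 = -1890*(8 + 48) - 46*(7*(-1))*38 = -1890*56 - 46*(-7)*38 = -105840 - (-322)*38 = -105840 - 1*(-12236) = -105840 + 12236 = -93604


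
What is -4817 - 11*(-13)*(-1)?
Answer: -4960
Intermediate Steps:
-4817 - 11*(-13)*(-1) = -4817 - (-143)*(-1) = -4817 - 1*143 = -4817 - 143 = -4960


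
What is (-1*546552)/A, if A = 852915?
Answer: -182184/284305 ≈ -0.64080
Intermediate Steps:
(-1*546552)/A = -1*546552/852915 = -546552*1/852915 = -182184/284305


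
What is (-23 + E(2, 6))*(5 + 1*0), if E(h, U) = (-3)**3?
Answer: -250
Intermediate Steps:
E(h, U) = -27
(-23 + E(2, 6))*(5 + 1*0) = (-23 - 27)*(5 + 1*0) = -50*(5 + 0) = -50*5 = -250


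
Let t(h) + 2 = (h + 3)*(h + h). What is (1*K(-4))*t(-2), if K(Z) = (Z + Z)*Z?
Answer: -192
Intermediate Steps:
K(Z) = 2*Z**2 (K(Z) = (2*Z)*Z = 2*Z**2)
t(h) = -2 + 2*h*(3 + h) (t(h) = -2 + (h + 3)*(h + h) = -2 + (3 + h)*(2*h) = -2 + 2*h*(3 + h))
(1*K(-4))*t(-2) = (1*(2*(-4)**2))*(-2 + 2*(-2)**2 + 6*(-2)) = (1*(2*16))*(-2 + 2*4 - 12) = (1*32)*(-2 + 8 - 12) = 32*(-6) = -192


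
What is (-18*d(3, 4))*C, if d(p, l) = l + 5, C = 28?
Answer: -4536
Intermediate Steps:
d(p, l) = 5 + l
(-18*d(3, 4))*C = -18*(5 + 4)*28 = -18*9*28 = -162*28 = -4536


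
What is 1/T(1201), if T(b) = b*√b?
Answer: √1201/1442401 ≈ 2.4026e-5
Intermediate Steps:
T(b) = b^(3/2)
1/T(1201) = 1/(1201^(3/2)) = 1/(1201*√1201) = √1201/1442401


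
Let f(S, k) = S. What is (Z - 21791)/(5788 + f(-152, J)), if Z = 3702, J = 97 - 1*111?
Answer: -18089/5636 ≈ -3.2095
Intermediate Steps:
J = -14 (J = 97 - 111 = -14)
(Z - 21791)/(5788 + f(-152, J)) = (3702 - 21791)/(5788 - 152) = -18089/5636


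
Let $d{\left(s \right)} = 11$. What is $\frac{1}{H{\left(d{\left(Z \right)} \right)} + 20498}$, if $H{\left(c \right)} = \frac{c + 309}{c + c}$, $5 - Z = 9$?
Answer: $\frac{11}{225638} \approx 4.8751 \cdot 10^{-5}$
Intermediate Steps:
$Z = -4$ ($Z = 5 - 9 = -4$)
$H{\left(c \right)} = \frac{309 + c}{2 c}$
$\frac{1}{H{\left(d{\left(Z \right)} \right)} + 20498} = \frac{1}{\frac{309 + 11}{2 \cdot 11} + 20498} = \frac{1}{\frac{1}{2} \cdot \frac{1}{11} \cdot 320 + 20498} = \frac{1}{\frac{160}{11} + 20498} = \frac{1}{\frac{225638}{11}} = \frac{11}{225638}$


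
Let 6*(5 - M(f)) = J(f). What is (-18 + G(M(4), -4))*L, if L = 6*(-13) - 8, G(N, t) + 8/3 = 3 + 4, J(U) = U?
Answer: 3526/3 ≈ 1175.3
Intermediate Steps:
M(f) = 5 - f/6
G(N, t) = 13/3 (G(N, t) = -8/3 + (3 + 4) = -8/3 + 7 = 13/3)
L = -86 (L = -78 - 8 = -86)
(-18 + G(M(4), -4))*L = (-18 + 13/3)*(-86) = -41/3*(-86) = 3526/3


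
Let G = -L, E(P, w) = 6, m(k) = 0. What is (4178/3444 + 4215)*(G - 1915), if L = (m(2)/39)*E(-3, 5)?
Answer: -13903510885/1722 ≈ -8.0740e+6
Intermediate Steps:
L = 0 (L = (0/39)*6 = (0*(1/39))*6 = 0*6 = 0)
G = 0 (G = -1*0 = 0)
(4178/3444 + 4215)*(G - 1915) = (4178/3444 + 4215)*(0 - 1915) = (4178*(1/3444) + 4215)*(-1915) = (2089/1722 + 4215)*(-1915) = (7260319/1722)*(-1915) = -13903510885/1722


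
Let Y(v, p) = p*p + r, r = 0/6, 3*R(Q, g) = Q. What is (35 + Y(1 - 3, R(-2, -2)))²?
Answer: 101761/81 ≈ 1256.3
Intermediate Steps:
R(Q, g) = Q/3
r = 0 (r = 0*(⅙) = 0)
Y(v, p) = p² (Y(v, p) = p*p + 0 = p² + 0 = p²)
(35 + Y(1 - 3, R(-2, -2)))² = (35 + ((⅓)*(-2))²)² = (35 + (-⅔)²)² = (35 + 4/9)² = (319/9)² = 101761/81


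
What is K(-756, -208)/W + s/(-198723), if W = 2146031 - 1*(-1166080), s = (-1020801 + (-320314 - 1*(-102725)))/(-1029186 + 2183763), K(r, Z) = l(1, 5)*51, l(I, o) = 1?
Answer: 5267725468337/253311359025975327 ≈ 2.0795e-5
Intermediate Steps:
K(r, Z) = 51 (K(r, Z) = 1*51 = 51)
s = -1238390/1154577 (s = (-1020801 + (-320314 + 102725))/1154577 = (-1020801 - 217589)*(1/1154577) = -1238390*1/1154577 = -1238390/1154577 ≈ -1.0726)
W = 3312111 (W = 2146031 + 1166080 = 3312111)
K(-756, -208)/W + s/(-198723) = 51/3312111 - 1238390/1154577/(-198723) = 51*(1/3312111) - 1238390/1154577*(-1/198723) = 17/1104037 + 1238390/229441005171 = 5267725468337/253311359025975327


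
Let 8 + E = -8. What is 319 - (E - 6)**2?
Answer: -165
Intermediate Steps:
E = -16 (E = -8 - 8 = -16)
319 - (E - 6)**2 = 319 - (-16 - 6)**2 = 319 - 1*(-22)**2 = 319 - 1*484 = 319 - 484 = -165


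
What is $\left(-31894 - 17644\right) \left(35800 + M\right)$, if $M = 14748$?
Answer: $-2504046824$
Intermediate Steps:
$\left(-31894 - 17644\right) \left(35800 + M\right) = \left(-31894 - 17644\right) \left(35800 + 14748\right) = \left(-49538\right) 50548 = -2504046824$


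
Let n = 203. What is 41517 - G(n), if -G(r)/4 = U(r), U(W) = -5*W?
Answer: 37457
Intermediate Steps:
G(r) = 20*r (G(r) = -(-20)*r = 20*r)
41517 - G(n) = 41517 - 20*203 = 41517 - 1*4060 = 41517 - 4060 = 37457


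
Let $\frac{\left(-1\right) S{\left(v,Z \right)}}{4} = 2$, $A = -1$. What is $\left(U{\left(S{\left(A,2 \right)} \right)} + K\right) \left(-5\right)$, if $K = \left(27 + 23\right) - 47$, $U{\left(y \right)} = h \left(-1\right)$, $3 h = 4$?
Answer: $- \frac{25}{3} \approx -8.3333$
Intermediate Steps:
$h = \frac{4}{3}$ ($h = \frac{1}{3} \cdot 4 = \frac{4}{3} \approx 1.3333$)
$S{\left(v,Z \right)} = -8$ ($S{\left(v,Z \right)} = \left(-4\right) 2 = -8$)
$U{\left(y \right)} = - \frac{4}{3}$ ($U{\left(y \right)} = \frac{4}{3} \left(-1\right) = - \frac{4}{3}$)
$K = 3$ ($K = 50 - 47 = 3$)
$\left(U{\left(S{\left(A,2 \right)} \right)} + K\right) \left(-5\right) = \left(- \frac{4}{3} + 3\right) \left(-5\right) = \frac{5}{3} \left(-5\right) = - \frac{25}{3}$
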